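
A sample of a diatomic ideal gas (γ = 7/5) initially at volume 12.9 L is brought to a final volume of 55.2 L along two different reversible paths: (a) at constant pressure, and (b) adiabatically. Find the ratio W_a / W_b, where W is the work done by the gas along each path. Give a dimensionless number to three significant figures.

Path (a) isobaric: W = P₁(V₂ − V₁) → W_a/(P₁V₁) = 3.279.
Path (b) adiabatic: W = P₁V₁(1 − (V₁/V₂)^(γ−1))/(γ−1) → W_b/(P₁V₁) = 1.102.
W_a / W_b = 3.279 / 1.102 = 2.975.

W_a / W_b ≈ 2.97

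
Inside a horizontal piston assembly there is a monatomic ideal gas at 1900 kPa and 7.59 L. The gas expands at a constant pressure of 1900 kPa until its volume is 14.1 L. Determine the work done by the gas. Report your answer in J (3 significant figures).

Isobaric: W = P ΔV.
W = (1900 kPa)(14.1 − 7.59 L) = (1900)(6.51) = 12369 J.

W ≈ 12400 J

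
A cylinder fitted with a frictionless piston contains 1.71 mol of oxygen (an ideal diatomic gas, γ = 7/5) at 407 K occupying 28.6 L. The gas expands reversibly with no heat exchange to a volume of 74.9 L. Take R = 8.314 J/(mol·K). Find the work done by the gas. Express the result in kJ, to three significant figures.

W ≈ 4.62 kJ

Adiabatic: TV^(γ−1) = const with γ = 7/5.
T₂ = T₁ (V₁/V₂)^(γ−1) = 407 × (28.6/74.9)^0.4 = 407 × 0.6804 = 276.9 K.
W_by = nCᵥ(T₁ − T₂) = (1.71)(20.79)(407 − 276.9) = 4623 J.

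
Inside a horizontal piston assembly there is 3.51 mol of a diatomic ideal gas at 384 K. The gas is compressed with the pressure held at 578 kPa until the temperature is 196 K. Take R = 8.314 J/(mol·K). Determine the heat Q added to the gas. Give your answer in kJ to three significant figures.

Isobaric: W = nRΔT = (3.51)(8.314)(-188) = -5486 J.
ΔU = nCᵥΔT with Cᵥ = 5R/2: ΔU = (3.51)(20.79)(-188) = -13716 J.
Q = ΔU + W = -13716 − 5486 = -19202 J.

Q ≈ -19.2 kJ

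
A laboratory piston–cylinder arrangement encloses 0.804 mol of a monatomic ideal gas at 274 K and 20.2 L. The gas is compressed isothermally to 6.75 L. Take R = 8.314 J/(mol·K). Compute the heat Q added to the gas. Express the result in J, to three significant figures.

Q ≈ -2010 J

Isothermal ⇒ ΔU = 0, so Q = W = nRT ln(V₂/V₁).
Q = (0.804)(8.314)(274) ln(6.75/20.2) = 1832 × -1.096 = -2008 J.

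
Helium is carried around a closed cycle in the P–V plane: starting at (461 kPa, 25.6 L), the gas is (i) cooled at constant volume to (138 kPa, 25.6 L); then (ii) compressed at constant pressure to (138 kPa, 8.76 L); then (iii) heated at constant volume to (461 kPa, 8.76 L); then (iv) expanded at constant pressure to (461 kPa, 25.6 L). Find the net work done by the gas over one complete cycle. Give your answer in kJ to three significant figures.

W_net ≈ 5.44 kJ

Constant-volume legs do no work.
W(ii) = (138)(8.76 − 25.6) = -2324 J; W(iv) = (461)(25.6 − 8.76) = 7763 J.
W_net = -2324 + 7763 = 5439 J (the clockwise enclosed area).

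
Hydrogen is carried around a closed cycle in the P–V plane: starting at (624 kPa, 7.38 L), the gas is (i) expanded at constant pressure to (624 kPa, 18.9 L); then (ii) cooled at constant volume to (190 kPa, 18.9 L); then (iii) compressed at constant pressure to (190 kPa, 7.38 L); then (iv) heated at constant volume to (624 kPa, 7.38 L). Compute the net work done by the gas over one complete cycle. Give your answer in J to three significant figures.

W_net ≈ 5000 J

Constant-volume legs do no work.
W(i) = (624)(18.9 − 7.38) = 7188 J; W(iii) = (190)(7.38 − 18.9) = -2189 J.
W_net = 7188 − 2189 = 5000 J (the clockwise enclosed area).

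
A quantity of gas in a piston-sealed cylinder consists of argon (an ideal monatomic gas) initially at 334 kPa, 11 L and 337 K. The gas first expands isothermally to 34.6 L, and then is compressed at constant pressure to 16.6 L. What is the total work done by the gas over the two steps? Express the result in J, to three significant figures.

W_total ≈ 2300 J

Step 1 (isothermal): W = P₁V₁ ln(V₂/V₁) = (3674) ln(34.6/11) = 4210 J.
After step 1: P = 106.2 kPa, V = 34.6 L, T = 337 K.
Step 2 (isobaric): W = PΔV = (106.2 kPa)(16.6 − 34.6 L) = -1911 J.
W_total = 4210 − 1911 = 2299 J.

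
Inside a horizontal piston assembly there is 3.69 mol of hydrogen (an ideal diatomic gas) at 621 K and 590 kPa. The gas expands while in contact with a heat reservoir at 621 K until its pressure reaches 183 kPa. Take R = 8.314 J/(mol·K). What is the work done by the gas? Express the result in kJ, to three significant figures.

Isothermal process: W = nRT ln(V₂/V₁) = nRT ln(P₁/P₂).
W = (3.69)(8.314)(621) × ln(590/183)
  = 19051 × ln(3.224) = 19051 × 1.171
W_by_gas = 22302 J.

W ≈ 22.3 kJ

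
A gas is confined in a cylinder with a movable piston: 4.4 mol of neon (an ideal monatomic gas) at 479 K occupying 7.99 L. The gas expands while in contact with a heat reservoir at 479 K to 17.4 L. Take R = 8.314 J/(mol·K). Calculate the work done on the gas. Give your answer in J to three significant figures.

W ≈ -13600 J

Isothermal: W = nRT ln(V₂/V₁).
W = (4.4)(8.314)(479) × ln(17.4/7.99)
  = 17523 × 0.7783
W_by_gas = 13637 J; work on gas = −W_by = -13637 J.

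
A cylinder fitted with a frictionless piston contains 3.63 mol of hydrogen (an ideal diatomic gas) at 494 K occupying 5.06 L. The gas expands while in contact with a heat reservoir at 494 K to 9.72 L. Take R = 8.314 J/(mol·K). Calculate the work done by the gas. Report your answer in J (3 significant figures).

Isothermal: W = nRT ln(V₂/V₁).
W = (3.63)(8.314)(494) × ln(9.72/5.06)
  = 14909 × 0.6528
W_by_gas = 9733 J.

W ≈ 9730 J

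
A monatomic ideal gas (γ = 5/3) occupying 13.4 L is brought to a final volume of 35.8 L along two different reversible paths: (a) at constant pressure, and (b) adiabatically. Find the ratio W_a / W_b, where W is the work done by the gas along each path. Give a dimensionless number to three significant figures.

Path (a) isobaric: W = P₁(V₂ − V₁) → W_a/(P₁V₁) = 1.672.
Path (b) adiabatic: W = P₁V₁(1 − (V₁/V₂)^(γ−1))/(γ−1) → W_b/(P₁V₁) = 0.7209.
W_a / W_b = 1.672 / 0.7209 = 2.319.

W_a / W_b ≈ 2.32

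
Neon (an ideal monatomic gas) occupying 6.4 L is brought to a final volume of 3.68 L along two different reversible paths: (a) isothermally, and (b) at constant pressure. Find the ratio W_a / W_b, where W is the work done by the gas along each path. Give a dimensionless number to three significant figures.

Path (a) isothermal: W = P₁V₁ ln(V₂/V₁) → W_a/(P₁V₁) = -0.5534.
Path (b) isobaric: W = P₁(V₂ − V₁) → W_b/(P₁V₁) = -0.425.
W_a / W_b = -0.5534 / -0.425 = 1.302.

W_a / W_b ≈ 1.30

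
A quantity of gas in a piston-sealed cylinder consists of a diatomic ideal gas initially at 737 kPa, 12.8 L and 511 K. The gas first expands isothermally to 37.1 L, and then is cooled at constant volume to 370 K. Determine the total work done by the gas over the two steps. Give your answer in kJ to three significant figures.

W_total ≈ 10.0 kJ

Step 1 (isothermal): W = P₁V₁ ln(V₂/V₁) = (9434) ln(37.1/12.8) = 10039 J.
Step 2 (isochoric): W = 0 (constant volume).
W_total = 10039 + 0 = 10039 J.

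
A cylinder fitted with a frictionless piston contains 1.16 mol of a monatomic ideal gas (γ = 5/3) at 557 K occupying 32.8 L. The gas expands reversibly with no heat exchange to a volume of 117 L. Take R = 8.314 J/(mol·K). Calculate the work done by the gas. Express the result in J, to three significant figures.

W ≈ 4610 J

Adiabatic: TV^(γ−1) = const with γ = 5/3.
T₂ = T₁ (V₁/V₂)^(γ−1) = 557 × (32.8/117)^0.667 = 557 × 0.4283 = 238.6 K.
W_by = nCᵥ(T₁ − T₂) = (1.16)(12.47)(557 − 238.6) = 4606 J.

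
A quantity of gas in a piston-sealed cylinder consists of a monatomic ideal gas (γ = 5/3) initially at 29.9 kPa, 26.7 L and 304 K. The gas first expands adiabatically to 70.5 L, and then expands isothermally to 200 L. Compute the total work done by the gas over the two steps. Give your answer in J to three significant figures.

W_total ≈ 1010 J

Step 1 (adiabatic): W = (P₁V₁ − P₂V₂)/(γ−1) = (798.3 − 417.9)/0.667 = 570.7 J.
After step 1: P = 5.928 kPa, V = 70.5 L, T = 159.1 K.
Step 2 (isothermal): W = P₁V₁ ln(V₂/V₁) = (417.9) ln(200/70.5) = 435.7 J.
W_total = 570.7 + 435.7 = 1006 J.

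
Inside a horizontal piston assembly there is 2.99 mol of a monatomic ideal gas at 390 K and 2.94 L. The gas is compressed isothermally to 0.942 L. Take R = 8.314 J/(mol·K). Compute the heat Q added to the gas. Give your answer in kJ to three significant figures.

Q ≈ -11.0 kJ

Isothermal ⇒ ΔU = 0, so Q = W = nRT ln(V₂/V₁).
Q = (2.99)(8.314)(390) ln(0.942/2.94) = 9695 × -1.138 = -11034 J.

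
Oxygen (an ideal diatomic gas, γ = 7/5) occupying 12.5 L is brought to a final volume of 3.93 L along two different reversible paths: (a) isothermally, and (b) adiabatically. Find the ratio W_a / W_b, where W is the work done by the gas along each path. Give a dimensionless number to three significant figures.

W_a / W_b ≈ 0.786

Path (a) isothermal: W = P₁V₁ ln(V₂/V₁) → W_a/(P₁V₁) = -1.157.
Path (b) adiabatic: W = P₁V₁(1 − (V₁/V₂)^(γ−1))/(γ−1) → W_b/(P₁V₁) = -1.471.
W_a / W_b = -1.157 / -1.471 = 0.7864.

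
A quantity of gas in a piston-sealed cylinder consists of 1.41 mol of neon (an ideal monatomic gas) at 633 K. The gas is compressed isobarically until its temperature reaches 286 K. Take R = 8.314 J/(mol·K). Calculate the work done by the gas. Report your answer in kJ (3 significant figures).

Isobaric: W = P ΔV = nR ΔT.
W = (1.41)(8.314)(286 − 633) = -4068 J.

W ≈ -4.07 kJ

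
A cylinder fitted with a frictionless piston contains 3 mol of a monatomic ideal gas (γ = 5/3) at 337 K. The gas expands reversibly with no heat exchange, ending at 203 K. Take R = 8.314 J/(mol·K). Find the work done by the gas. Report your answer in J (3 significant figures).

W ≈ 5010 J

Adiabatic ⇒ Q = 0, so W_by = −ΔU = nCᵥ(T₁ − T₂).
Cᵥ = 3R/2 = 12.47 J/(mol·K).
W = (3)(12.47)(337 − 203) = 5013 J.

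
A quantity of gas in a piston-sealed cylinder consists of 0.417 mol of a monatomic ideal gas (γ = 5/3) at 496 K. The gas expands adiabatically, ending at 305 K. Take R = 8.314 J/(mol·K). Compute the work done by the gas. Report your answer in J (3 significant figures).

W ≈ 993 J

Adiabatic ⇒ Q = 0, so W_by = −ΔU = nCᵥ(T₁ − T₂).
Cᵥ = 3R/2 = 12.47 J/(mol·K).
W = (0.417)(12.47)(496 − 305) = 993.3 J.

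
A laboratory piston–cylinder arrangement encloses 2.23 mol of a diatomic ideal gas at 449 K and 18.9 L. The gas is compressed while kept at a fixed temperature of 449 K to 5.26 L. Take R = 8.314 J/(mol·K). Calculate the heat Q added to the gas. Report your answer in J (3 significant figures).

Q ≈ -10600 J

Isothermal ⇒ ΔU = 0, so Q = W = nRT ln(V₂/V₁).
Q = (2.23)(8.314)(449) ln(5.26/18.9) = 8325 × -1.279 = -10647 J.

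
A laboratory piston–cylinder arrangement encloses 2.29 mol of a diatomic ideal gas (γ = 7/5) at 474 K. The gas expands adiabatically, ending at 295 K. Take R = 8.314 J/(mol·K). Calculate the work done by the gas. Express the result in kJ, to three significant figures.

W ≈ 8.52 kJ

Adiabatic ⇒ Q = 0, so W_by = −ΔU = nCᵥ(T₁ − T₂).
Cᵥ = 5R/2 = 20.79 J/(mol·K).
W = (2.29)(20.79)(474 − 295) = 8520 J.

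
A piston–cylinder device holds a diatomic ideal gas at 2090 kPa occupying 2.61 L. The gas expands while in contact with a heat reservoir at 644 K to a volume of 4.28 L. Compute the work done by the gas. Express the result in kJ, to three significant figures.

Isothermal: W = nRT ln(V₂/V₁) = P₁V₁ ln(V₂/V₁).
P₁V₁ = (2090 kPa)(2.61 L) = 5455 J.
W = 5455 × ln(4.28/2.61) = 5455 × 0.4946
W_by_gas = 2698 J.

W ≈ 2.70 kJ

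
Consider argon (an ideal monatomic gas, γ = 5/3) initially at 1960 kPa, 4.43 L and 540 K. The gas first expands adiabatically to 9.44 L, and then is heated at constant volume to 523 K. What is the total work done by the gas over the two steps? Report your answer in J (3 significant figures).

Step 1 (adiabatic): W = (P₁V₁ − P₂V₂)/(γ−1) = (8683 − 5243)/0.667 = 5159 J.
Step 2 (isochoric): W = 0 (constant volume).
W_total = 5159 + 0 = 5159 J.

W_total ≈ 5160 J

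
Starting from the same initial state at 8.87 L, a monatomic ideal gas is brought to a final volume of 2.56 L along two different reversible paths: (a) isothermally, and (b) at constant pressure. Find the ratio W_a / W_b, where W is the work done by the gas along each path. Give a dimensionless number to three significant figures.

W_a / W_b ≈ 1.75

Path (a) isothermal: W = P₁V₁ ln(V₂/V₁) → W_a/(P₁V₁) = -1.243.
Path (b) isobaric: W = P₁(V₂ − V₁) → W_b/(P₁V₁) = -0.7114.
W_a / W_b = -1.243 / -0.7114 = 1.747.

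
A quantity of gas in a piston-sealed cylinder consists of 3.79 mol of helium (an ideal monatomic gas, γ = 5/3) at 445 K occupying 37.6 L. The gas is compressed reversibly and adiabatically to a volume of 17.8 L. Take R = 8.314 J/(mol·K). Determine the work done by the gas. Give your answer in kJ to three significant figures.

W ≈ -13.6 kJ

Adiabatic: TV^(γ−1) = const with γ = 5/3.
T₂ = T₁ (V₁/V₂)^(γ−1) = 445 × (37.6/17.8)^0.667 = 445 × 1.646 = 732.6 K.
W_by = nCᵥ(T₁ − T₂) = (3.79)(12.47)(445 − 732.6) = -13594 J.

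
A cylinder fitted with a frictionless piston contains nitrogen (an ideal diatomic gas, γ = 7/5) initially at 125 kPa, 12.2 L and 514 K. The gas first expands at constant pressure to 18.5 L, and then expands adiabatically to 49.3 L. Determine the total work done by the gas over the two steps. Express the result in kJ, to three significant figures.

Step 1 (isobaric): W = PΔV = (125 kPa)(18.5 − 12.2 L) = 787.5 J.
After step 1: P = 125 kPa, V = 18.5 L, T = 779.4 K.
Step 2 (adiabatic): W = (P₁V₁ − P₂V₂)/(γ−1) = (2312 − 1562)/0.4 = 1875 J.
W_total = 787.5 + 1875 = 2663 J.

W_total ≈ 2.66 kJ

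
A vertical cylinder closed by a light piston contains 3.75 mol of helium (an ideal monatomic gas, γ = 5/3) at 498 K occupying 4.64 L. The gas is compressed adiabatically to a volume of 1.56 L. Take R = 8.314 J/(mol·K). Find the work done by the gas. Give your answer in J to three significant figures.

Adiabatic: TV^(γ−1) = const with γ = 5/3.
T₂ = T₁ (V₁/V₂)^(γ−1) = 498 × (4.64/1.56)^0.667 = 498 × 2.068 = 1030 K.
W_by = nCᵥ(T₁ − T₂) = (3.75)(12.47)(498 − 1030) = -24878 J.

W ≈ -24900 J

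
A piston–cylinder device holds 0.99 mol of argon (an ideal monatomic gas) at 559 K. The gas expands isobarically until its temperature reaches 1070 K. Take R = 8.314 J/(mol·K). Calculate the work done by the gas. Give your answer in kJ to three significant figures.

Isobaric: W = P ΔV = nR ΔT.
W = (0.99)(8.314)(1070 − 559) = 4206 J.

W ≈ 4.21 kJ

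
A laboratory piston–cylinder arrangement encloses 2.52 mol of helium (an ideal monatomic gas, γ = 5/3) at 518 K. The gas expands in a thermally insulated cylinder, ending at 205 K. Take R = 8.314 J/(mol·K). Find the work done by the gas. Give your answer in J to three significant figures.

Adiabatic ⇒ Q = 0, so W_by = −ΔU = nCᵥ(T₁ − T₂).
Cᵥ = 3R/2 = 12.47 J/(mol·K).
W = (2.52)(12.47)(518 − 205) = 9837 J.

W ≈ 9840 J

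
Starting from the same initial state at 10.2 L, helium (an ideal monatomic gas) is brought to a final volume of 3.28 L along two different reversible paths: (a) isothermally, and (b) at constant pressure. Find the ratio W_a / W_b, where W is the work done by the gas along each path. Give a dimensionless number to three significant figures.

Path (a) isothermal: W = P₁V₁ ln(V₂/V₁) → W_a/(P₁V₁) = -1.135.
Path (b) isobaric: W = P₁(V₂ − V₁) → W_b/(P₁V₁) = -0.6784.
W_a / W_b = -1.135 / -0.6784 = 1.672.

W_a / W_b ≈ 1.67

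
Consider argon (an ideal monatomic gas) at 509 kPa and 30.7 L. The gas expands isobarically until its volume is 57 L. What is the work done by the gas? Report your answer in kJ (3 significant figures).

W ≈ 13.4 kJ

Isobaric: W = P ΔV.
W = (509 kPa)(57 − 30.7 L) = (509)(26.3) = 13387 J.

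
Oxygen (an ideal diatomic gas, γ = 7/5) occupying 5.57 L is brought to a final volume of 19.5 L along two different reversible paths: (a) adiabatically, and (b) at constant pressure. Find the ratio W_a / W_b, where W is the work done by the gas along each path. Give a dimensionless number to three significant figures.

Path (a) adiabatic: W = P₁V₁(1 − (V₁/V₂)^(γ−1))/(γ−1) → W_a/(P₁V₁) = 0.9855.
Path (b) isobaric: W = P₁(V₂ − V₁) → W_b/(P₁V₁) = 2.501.
W_a / W_b = 0.9855 / 2.501 = 0.3941.

W_a / W_b ≈ 0.394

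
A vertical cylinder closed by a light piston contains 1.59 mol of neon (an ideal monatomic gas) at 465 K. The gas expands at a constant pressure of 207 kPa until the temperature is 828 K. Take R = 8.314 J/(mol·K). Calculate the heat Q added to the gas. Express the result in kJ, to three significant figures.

Isobaric: W = nRΔT = (1.59)(8.314)(363) = 4799 J.
ΔU = nCᵥΔT with Cᵥ = 3R/2: ΔU = (1.59)(12.47)(363) = 7198 J.
Q = ΔU + W = 7198 + 4799 = 11996 J.

Q ≈ 12.0 kJ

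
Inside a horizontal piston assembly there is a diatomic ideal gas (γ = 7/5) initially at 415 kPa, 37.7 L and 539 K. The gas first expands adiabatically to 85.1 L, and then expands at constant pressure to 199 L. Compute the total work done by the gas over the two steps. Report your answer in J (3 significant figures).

W_total ≈ 26000 J

Step 1 (adiabatic): W = (P₁V₁ − P₂V₂)/(γ−1) = (15646 − 11297)/0.4 = 10872 J.
After step 1: P = 132.7 kPa, V = 85.1 L, T = 389.2 K.
Step 2 (isobaric): W = PΔV = (132.7 kPa)(199 − 85.1 L) = 15120 J.
W_total = 10872 + 15120 = 25992 J.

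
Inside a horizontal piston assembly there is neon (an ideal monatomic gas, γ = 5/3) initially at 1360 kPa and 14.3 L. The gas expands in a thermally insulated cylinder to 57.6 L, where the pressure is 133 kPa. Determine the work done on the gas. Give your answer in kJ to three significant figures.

W ≈ -17.7 kJ

Adiabatic: W = (P₁V₁ − P₂V₂)/(γ − 1) with γ = 5/3.
P₁V₁ = 19448 J, P₂V₂ = 7661 J.
W = (19448 − 7661) / 0.6667 = 17681 J.
Work on gas = −W_by = -17681 J.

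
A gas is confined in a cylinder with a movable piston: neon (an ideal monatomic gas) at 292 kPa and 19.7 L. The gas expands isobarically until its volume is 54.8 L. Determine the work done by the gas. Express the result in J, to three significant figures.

Isobaric: W = P ΔV.
W = (292 kPa)(54.8 − 19.7 L) = (292)(35.1) = 10249 J.

W ≈ 10200 J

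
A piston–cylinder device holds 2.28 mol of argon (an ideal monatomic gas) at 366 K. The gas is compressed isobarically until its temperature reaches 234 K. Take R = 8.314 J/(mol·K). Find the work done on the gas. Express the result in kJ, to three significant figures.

W ≈ 2.50 kJ

Isobaric: W = P ΔV = nR ΔT.
W = (2.28)(8.314)(234 − 366) = -2502 J.
Work on gas = −W_by = 2502 J.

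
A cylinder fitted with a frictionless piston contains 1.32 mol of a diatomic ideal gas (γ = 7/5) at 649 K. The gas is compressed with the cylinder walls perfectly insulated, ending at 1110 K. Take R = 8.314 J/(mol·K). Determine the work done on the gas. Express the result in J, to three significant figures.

Adiabatic ⇒ Q = 0, so W_by = −ΔU = nCᵥ(T₁ − T₂).
Cᵥ = 5R/2 = 20.79 J/(mol·K).
W = (1.32)(20.79)(649 − 1110) = -12648 J.
Work on gas = −W_by = 12648 J.

W ≈ 12600 J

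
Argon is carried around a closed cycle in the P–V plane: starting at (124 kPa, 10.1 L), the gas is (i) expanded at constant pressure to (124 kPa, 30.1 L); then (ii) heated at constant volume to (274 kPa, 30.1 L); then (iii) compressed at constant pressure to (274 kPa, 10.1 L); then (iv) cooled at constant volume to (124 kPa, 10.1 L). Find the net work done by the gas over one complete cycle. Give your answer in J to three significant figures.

W_net ≈ -3000 J

Constant-volume legs do no work.
W(i) = (124)(30.1 − 10.1) = 2480 J; W(iii) = (274)(10.1 − 30.1) = -5480 J.
W_net = 2480 − 5480 = -3000 J (the counter-clockwise enclosed area).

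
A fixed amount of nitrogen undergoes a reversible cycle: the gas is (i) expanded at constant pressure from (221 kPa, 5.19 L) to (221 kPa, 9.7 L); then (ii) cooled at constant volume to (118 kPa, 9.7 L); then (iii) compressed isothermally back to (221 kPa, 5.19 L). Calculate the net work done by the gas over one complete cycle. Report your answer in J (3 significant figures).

Leg (i): W = PΔV = (221)(9.7 − 5.19) = 996.7 J.
Leg (ii): W = 0.
Leg (iii): W = PᵢVᵢ ln(V_f/Vᵢ) = (1145) ln(5.19/9.7) = -715.8 J.
W_net = 996.7 − 715.8 = 280.9 J.

W_net ≈ 281 J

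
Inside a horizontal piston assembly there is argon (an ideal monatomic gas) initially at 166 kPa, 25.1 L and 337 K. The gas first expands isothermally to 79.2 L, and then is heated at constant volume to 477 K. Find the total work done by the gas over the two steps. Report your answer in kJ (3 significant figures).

W_total ≈ 4.79 kJ

Step 1 (isothermal): W = P₁V₁ ln(V₂/V₁) = (4167) ln(79.2/25.1) = 4788 J.
Step 2 (isochoric): W = 0 (constant volume).
W_total = 4788 + 0 = 4788 J.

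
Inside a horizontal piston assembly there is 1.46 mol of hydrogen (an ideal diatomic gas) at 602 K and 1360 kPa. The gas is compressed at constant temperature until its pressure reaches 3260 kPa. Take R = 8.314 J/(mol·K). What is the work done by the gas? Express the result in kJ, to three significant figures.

Isothermal process: W = nRT ln(V₂/V₁) = nRT ln(P₁/P₂).
W = (1.46)(8.314)(602) × ln(1360/3260)
  = 7307 × ln(0.4172) = 7307 × -0.8742
W_by_gas = -6388 J.

W ≈ -6.39 kJ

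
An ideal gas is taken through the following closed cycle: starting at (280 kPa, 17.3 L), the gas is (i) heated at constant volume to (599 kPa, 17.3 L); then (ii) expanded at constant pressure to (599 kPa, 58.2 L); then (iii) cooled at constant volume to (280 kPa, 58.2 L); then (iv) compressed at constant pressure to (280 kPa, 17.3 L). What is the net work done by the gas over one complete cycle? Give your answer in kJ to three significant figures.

Constant-volume legs do no work.
W(ii) = (599)(58.2 − 17.3) = 24499 J; W(iv) = (280)(17.3 − 58.2) = -11452 J.
W_net = 24499 − 11452 = 13047 J (the clockwise enclosed area).

W_net ≈ 13.0 kJ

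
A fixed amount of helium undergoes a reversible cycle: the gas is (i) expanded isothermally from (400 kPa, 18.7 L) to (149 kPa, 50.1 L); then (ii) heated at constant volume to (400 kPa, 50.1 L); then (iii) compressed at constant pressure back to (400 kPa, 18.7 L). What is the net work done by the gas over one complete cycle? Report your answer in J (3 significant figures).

Leg (i): W = PᵢVᵢ ln(V_f/Vᵢ) = (7480) ln(50.1/18.7) = 7372 J.
Leg (ii): W = 0.
Leg (iii): W = PΔV = (400)(18.7 − 50.1) = -12560 J.
W_net = 7372 − 12560 = -5188 J.

W_net ≈ -5190 J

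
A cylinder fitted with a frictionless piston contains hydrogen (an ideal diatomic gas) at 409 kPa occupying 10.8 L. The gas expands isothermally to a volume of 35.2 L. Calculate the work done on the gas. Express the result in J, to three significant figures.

Isothermal: W = nRT ln(V₂/V₁) = P₁V₁ ln(V₂/V₁).
P₁V₁ = (409 kPa)(10.8 L) = 4417 J.
W = 4417 × ln(35.2/10.8) = 4417 × 1.181
W_by_gas = 5219 J; work on gas = −W_by = -5219 J.

W ≈ -5220 J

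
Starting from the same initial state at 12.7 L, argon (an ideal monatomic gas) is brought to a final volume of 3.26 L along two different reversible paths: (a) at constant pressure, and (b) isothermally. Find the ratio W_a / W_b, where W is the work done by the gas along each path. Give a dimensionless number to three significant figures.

Path (a) isobaric: W = P₁(V₂ − V₁) → W_a/(P₁V₁) = -0.7433.
Path (b) isothermal: W = P₁V₁ ln(V₂/V₁) → W_b/(P₁V₁) = -1.36.
W_a / W_b = -0.7433 / -1.36 = 0.5466.

W_a / W_b ≈ 0.547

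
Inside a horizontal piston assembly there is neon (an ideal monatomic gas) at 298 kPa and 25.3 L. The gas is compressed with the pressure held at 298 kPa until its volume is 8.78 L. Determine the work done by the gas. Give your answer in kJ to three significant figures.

W ≈ -4.92 kJ

Isobaric: W = P ΔV.
W = (298 kPa)(8.78 − 25.3 L) = (298)(-16.52) = -4923 J.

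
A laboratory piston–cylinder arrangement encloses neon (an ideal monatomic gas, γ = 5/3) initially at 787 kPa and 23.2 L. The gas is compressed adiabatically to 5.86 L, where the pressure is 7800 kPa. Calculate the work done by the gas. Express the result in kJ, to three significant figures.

Adiabatic: W = (P₁V₁ − P₂V₂)/(γ − 1) with γ = 5/3.
P₁V₁ = 18258 J, P₂V₂ = 45708 J.
W = (18258 − 45708) / 0.6667 = -41174 J.

W ≈ -41.2 kJ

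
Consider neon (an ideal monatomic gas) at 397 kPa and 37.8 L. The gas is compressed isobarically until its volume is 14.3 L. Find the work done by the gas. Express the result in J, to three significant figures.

W ≈ -9330 J

Isobaric: W = P ΔV.
W = (397 kPa)(14.3 − 37.8 L) = (397)(-23.5) = -9329 J.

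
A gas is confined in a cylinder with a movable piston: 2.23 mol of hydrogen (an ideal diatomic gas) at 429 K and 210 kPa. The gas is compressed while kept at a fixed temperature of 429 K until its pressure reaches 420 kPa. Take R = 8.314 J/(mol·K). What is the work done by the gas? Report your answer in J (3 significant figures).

W ≈ -5510 J

Isothermal process: W = nRT ln(V₂/V₁) = nRT ln(P₁/P₂).
W = (2.23)(8.314)(429) × ln(210/420)
  = 7954 × ln(0.5) = 7954 × -0.6931
W_by_gas = -5513 J.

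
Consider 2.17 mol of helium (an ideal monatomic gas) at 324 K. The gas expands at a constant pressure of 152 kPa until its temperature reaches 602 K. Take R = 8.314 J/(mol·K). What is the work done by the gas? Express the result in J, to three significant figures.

Isobaric: W = P ΔV = nR ΔT.
W = (2.17)(8.314)(602 − 324) = 5016 J.

W ≈ 5020 J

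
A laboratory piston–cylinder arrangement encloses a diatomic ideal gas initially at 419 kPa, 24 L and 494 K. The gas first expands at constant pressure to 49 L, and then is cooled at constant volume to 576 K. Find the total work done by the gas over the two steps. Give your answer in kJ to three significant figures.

W_total ≈ 10.5 kJ

Step 1 (isobaric): W = PΔV = (419 kPa)(49 − 24 L) = 10475 J.
Step 2 (isochoric): W = 0 (constant volume).
W_total = 10475 + 0 = 10475 J.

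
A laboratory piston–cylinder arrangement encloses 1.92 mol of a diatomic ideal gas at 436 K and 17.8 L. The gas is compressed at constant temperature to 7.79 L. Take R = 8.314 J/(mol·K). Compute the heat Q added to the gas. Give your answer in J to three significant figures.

Isothermal ⇒ ΔU = 0, so Q = W = nRT ln(V₂/V₁).
Q = (1.92)(8.314)(436) ln(7.79/17.8) = 6960 × -0.8264 = -5751 J.

Q ≈ -5750 J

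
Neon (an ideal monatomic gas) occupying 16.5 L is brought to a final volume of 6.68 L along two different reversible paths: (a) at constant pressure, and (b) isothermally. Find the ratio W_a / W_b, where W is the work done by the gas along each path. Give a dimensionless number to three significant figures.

Path (a) isobaric: W = P₁(V₂ − V₁) → W_a/(P₁V₁) = -0.5952.
Path (b) isothermal: W = P₁V₁ ln(V₂/V₁) → W_b/(P₁V₁) = -0.9042.
W_a / W_b = -0.5952 / -0.9042 = 0.6582.

W_a / W_b ≈ 0.658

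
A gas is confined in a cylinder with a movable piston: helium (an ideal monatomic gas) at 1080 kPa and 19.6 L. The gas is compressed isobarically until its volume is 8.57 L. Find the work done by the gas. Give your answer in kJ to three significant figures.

Isobaric: W = P ΔV.
W = (1080 kPa)(8.57 − 19.6 L) = (1080)(-11.03) = -11912 J.

W ≈ -11.9 kJ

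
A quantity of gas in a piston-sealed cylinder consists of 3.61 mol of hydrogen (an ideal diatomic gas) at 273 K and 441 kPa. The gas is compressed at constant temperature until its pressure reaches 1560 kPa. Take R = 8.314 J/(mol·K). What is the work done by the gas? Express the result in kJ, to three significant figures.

W ≈ -10.4 kJ

Isothermal process: W = nRT ln(V₂/V₁) = nRT ln(P₁/P₂).
W = (3.61)(8.314)(273) × ln(441/1560)
  = 8194 × ln(0.2827) = 8194 × -1.263
W_by_gas = -10352 J.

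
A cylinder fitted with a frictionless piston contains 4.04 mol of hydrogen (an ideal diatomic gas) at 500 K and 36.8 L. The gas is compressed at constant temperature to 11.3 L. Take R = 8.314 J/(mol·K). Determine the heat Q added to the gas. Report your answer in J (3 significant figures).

Isothermal ⇒ ΔU = 0, so Q = W = nRT ln(V₂/V₁).
Q = (4.04)(8.314)(500) ln(11.3/36.8) = 16794 × -1.181 = -19829 J.

Q ≈ -19800 J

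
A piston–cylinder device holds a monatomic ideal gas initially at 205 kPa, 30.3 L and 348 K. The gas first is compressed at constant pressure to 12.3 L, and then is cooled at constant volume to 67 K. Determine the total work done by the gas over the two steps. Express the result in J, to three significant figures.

W_total ≈ -3690 J

Step 1 (isobaric): W = PΔV = (205 kPa)(12.3 − 30.3 L) = -3690 J.
Step 2 (isochoric): W = 0 (constant volume).
W_total = -3690 + 0 = -3690 J.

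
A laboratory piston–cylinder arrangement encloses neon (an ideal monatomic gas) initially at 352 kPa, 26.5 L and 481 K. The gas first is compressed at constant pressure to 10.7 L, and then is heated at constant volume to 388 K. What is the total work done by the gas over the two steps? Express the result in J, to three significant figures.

Step 1 (isobaric): W = PΔV = (352 kPa)(10.7 − 26.5 L) = -5562 J.
Step 2 (isochoric): W = 0 (constant volume).
W_total = -5562 + 0 = -5562 J.

W_total ≈ -5560 J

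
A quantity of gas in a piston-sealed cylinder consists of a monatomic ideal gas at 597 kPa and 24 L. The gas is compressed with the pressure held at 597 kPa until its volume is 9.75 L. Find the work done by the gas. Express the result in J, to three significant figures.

Isobaric: W = P ΔV.
W = (597 kPa)(9.75 − 24 L) = (597)(-14.25) = -8507 J.

W ≈ -8510 J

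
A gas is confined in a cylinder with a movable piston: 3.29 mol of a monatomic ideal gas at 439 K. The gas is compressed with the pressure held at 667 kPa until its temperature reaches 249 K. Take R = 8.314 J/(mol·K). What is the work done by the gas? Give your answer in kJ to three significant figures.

Isobaric: W = P ΔV = nR ΔT.
W = (3.29)(8.314)(249 − 439) = -5197 J.

W ≈ -5.20 kJ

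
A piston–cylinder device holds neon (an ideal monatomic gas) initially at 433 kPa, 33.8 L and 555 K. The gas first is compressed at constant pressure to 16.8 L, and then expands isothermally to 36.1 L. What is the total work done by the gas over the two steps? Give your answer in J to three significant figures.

Step 1 (isobaric): W = PΔV = (433 kPa)(16.8 − 33.8 L) = -7361 J.
After step 1: P = 433 kPa, V = 16.8 L, T = 275.9 K.
Step 2 (isothermal): W = P₁V₁ ln(V₂/V₁) = (7274) ln(36.1/16.8) = 5564 J.
W_total = -7361 + 5564 = -1797 J.

W_total ≈ -1800 J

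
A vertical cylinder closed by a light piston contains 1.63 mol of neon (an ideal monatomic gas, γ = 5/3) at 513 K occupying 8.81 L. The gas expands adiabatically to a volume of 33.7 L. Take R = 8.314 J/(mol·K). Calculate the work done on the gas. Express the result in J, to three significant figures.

Adiabatic: TV^(γ−1) = const with γ = 5/3.
T₂ = T₁ (V₁/V₂)^(γ−1) = 513 × (8.81/33.7)^0.667 = 513 × 0.4089 = 209.7 K.
W_by = nCᵥ(T₁ − T₂) = (1.63)(12.47)(513 − 209.7) = 6165 J.
Work on gas = −W_by = -6165 J.

W ≈ -6160 J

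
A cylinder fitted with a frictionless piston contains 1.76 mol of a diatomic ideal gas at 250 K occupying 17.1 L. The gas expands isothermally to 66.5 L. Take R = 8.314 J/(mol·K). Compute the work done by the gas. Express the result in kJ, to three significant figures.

Isothermal: W = nRT ln(V₂/V₁).
W = (1.76)(8.314)(250) × ln(66.5/17.1)
  = 3658 × 1.358
W_by_gas = 4968 J.

W ≈ 4.97 kJ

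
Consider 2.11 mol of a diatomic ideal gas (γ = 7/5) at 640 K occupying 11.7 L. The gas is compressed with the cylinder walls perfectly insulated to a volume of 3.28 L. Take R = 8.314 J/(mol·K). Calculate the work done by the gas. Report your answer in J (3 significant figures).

Adiabatic: TV^(γ−1) = const with γ = 7/5.
T₂ = T₁ (V₁/V₂)^(γ−1) = 640 × (11.7/3.28)^0.4 = 640 × 1.663 = 1064 K.
W_by = nCᵥ(T₁ − T₂) = (2.11)(20.79)(640 − 1064) = -18613 J.

W ≈ -18600 J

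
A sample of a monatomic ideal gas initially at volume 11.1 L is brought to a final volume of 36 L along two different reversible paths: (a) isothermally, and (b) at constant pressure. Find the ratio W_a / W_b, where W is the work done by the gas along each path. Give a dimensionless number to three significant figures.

W_a / W_b ≈ 0.524

Path (a) isothermal: W = P₁V₁ ln(V₂/V₁) → W_a/(P₁V₁) = 1.177.
Path (b) isobaric: W = P₁(V₂ − V₁) → W_b/(P₁V₁) = 2.243.
W_a / W_b = 1.177 / 2.243 = 0.5245.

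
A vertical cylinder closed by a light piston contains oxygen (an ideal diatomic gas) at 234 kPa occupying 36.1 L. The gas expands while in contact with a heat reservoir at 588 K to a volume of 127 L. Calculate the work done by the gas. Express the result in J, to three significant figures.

W ≈ 10600 J

Isothermal: W = nRT ln(V₂/V₁) = P₁V₁ ln(V₂/V₁).
P₁V₁ = (234 kPa)(36.1 L) = 8447 J.
W = 8447 × ln(127/36.1) = 8447 × 1.258
W_by_gas = 10626 J.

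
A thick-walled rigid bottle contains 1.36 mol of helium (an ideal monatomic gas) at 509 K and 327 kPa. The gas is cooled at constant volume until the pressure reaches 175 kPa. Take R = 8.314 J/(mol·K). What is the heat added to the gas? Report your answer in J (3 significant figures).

Constant volume ⇒ W = 0, so Q = ΔU = nCᵥΔT with Cᵥ = 3R/2 = 12.47 J/(mol·K).
At constant V, T₂/T₁ = P₂/P₁ ⇒ ΔT = T₁(P₂/P₁ − 1) = 509·(175/327 − 1) = -236.6 K.
ΔU = (1.36)(12.47)(-236.6) = -4013 J.

Q ≈ -4010 J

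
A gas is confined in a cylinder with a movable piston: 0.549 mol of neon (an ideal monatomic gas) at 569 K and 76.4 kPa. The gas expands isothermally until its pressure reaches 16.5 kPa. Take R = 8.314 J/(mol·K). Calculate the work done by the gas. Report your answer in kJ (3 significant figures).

W ≈ 3.98 kJ

Isothermal process: W = nRT ln(V₂/V₁) = nRT ln(P₁/P₂).
W = (0.549)(8.314)(569) × ln(76.4/16.5)
  = 2597 × ln(4.63) = 2597 × 1.533
W_by_gas = 3980 J.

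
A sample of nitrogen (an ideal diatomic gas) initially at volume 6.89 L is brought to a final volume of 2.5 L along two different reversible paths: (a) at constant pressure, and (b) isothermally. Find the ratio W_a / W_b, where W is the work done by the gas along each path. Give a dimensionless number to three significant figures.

W_a / W_b ≈ 0.628

Path (a) isobaric: W = P₁(V₂ − V₁) → W_a/(P₁V₁) = -0.6372.
Path (b) isothermal: W = P₁V₁ ln(V₂/V₁) → W_b/(P₁V₁) = -1.014.
W_a / W_b = -0.6372 / -1.014 = 0.6285.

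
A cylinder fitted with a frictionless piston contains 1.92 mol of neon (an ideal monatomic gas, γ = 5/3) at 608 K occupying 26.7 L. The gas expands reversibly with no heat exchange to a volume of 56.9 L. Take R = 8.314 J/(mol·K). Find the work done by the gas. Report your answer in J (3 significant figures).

Adiabatic: TV^(γ−1) = const with γ = 5/3.
T₂ = T₁ (V₁/V₂)^(γ−1) = 608 × (26.7/56.9)^0.667 = 608 × 0.6039 = 367.1 K.
W_by = nCᵥ(T₁ − T₂) = (1.92)(12.47)(608 − 367.1) = 5767 J.

W ≈ 5770 J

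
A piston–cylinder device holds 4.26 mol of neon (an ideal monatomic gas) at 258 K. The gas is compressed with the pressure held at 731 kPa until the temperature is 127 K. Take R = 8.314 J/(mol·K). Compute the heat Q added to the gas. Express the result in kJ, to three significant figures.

Q ≈ -11.6 kJ

Isobaric: W = nRΔT = (4.26)(8.314)(-131) = -4640 J.
ΔU = nCᵥΔT with Cᵥ = 3R/2: ΔU = (4.26)(12.47)(-131) = -6960 J.
Q = ΔU + W = -6960 − 4640 = -11599 J.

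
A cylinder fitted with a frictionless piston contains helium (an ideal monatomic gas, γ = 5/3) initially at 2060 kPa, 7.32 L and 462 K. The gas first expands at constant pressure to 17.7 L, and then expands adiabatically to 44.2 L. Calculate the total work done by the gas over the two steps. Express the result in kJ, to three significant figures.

W_total ≈ 46.4 kJ

Step 1 (isobaric): W = PΔV = (2060 kPa)(17.7 − 7.32 L) = 21383 J.
After step 1: P = 2060 kPa, V = 17.7 L, T = 1117 K.
Step 2 (adiabatic): W = (P₁V₁ − P₂V₂)/(γ−1) = (36462 − 19810)/0.667 = 24979 J.
W_total = 21383 + 24979 = 46361 J.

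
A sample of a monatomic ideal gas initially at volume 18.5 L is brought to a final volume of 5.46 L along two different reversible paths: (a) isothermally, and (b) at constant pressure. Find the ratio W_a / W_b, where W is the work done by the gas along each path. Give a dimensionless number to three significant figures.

W_a / W_b ≈ 1.73

Path (a) isothermal: W = P₁V₁ ln(V₂/V₁) → W_a/(P₁V₁) = -1.22.
Path (b) isobaric: W = P₁(V₂ − V₁) → W_b/(P₁V₁) = -0.7049.
W_a / W_b = -1.22 / -0.7049 = 1.731.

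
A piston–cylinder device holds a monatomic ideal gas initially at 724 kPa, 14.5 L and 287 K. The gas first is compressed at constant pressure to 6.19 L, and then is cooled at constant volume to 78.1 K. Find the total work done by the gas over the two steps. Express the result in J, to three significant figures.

W_total ≈ -6020 J

Step 1 (isobaric): W = PΔV = (724 kPa)(6.19 − 14.5 L) = -6016 J.
Step 2 (isochoric): W = 0 (constant volume).
W_total = -6016 + 0 = -6016 J.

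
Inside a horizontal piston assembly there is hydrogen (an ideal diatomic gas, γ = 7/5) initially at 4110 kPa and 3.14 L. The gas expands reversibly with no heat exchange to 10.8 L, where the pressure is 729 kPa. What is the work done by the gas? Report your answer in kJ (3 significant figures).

Adiabatic: W = (P₁V₁ − P₂V₂)/(γ − 1) with γ = 7/5.
P₁V₁ = 12905 J, P₂V₂ = 7873 J.
W = (12905 − 7873) / 0.4 = 12580 J.

W ≈ 12.6 kJ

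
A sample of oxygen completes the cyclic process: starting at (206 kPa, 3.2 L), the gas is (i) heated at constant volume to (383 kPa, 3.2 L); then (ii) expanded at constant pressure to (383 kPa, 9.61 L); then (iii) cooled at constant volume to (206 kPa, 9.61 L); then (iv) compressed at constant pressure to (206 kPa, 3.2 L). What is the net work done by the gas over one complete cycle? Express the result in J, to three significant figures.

Constant-volume legs do no work.
W(ii) = (383)(9.61 − 3.2) = 2455 J; W(iv) = (206)(3.2 − 9.61) = -1320 J.
W_net = 2455 − 1320 = 1135 J (the clockwise enclosed area).

W_net ≈ 1130 J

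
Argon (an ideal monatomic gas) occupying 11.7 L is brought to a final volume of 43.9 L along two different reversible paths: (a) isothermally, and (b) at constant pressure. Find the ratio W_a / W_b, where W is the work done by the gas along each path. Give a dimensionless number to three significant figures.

Path (a) isothermal: W = P₁V₁ ln(V₂/V₁) → W_a/(P₁V₁) = 1.322.
Path (b) isobaric: W = P₁(V₂ − V₁) → W_b/(P₁V₁) = 2.752.
W_a / W_b = 1.322 / 2.752 = 0.4805.

W_a / W_b ≈ 0.480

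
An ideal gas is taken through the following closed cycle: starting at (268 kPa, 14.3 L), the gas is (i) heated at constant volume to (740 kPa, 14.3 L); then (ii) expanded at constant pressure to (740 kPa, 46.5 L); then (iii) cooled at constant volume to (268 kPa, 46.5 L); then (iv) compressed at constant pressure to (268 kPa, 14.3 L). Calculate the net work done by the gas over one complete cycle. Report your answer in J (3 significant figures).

W_net ≈ 15200 J

Constant-volume legs do no work.
W(ii) = (740)(46.5 − 14.3) = 23828 J; W(iv) = (268)(14.3 − 46.5) = -8630 J.
W_net = 23828 − 8630 = 15198 J (the clockwise enclosed area).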